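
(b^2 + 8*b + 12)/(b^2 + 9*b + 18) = (b + 2)/(b + 3)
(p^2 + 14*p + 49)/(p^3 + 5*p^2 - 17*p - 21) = (p + 7)/(p^2 - 2*p - 3)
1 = 1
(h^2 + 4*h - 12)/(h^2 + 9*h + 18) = (h - 2)/(h + 3)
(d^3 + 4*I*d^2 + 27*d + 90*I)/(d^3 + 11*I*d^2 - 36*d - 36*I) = (d - 5*I)/(d + 2*I)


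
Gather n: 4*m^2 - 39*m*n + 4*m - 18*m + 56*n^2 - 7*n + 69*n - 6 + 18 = 4*m^2 - 14*m + 56*n^2 + n*(62 - 39*m) + 12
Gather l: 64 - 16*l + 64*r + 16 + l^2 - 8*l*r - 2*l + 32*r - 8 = l^2 + l*(-8*r - 18) + 96*r + 72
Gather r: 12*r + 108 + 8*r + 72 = 20*r + 180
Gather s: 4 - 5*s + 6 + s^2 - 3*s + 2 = s^2 - 8*s + 12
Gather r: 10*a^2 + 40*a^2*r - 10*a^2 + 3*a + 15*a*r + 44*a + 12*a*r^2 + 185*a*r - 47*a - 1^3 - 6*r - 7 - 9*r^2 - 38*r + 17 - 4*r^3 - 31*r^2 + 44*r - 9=-4*r^3 + r^2*(12*a - 40) + r*(40*a^2 + 200*a)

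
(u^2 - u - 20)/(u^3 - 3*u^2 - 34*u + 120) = (u + 4)/(u^2 + 2*u - 24)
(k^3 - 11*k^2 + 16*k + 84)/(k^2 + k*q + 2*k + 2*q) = (k^2 - 13*k + 42)/(k + q)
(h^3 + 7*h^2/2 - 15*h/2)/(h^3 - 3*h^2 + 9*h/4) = 2*(h + 5)/(2*h - 3)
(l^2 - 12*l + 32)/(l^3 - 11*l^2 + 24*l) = (l - 4)/(l*(l - 3))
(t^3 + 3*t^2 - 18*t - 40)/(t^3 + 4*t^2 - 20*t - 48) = (t + 5)/(t + 6)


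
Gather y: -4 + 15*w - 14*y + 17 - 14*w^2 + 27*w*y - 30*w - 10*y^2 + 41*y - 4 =-14*w^2 - 15*w - 10*y^2 + y*(27*w + 27) + 9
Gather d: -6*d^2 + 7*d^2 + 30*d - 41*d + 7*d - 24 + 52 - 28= d^2 - 4*d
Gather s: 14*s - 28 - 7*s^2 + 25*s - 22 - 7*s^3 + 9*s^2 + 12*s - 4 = -7*s^3 + 2*s^2 + 51*s - 54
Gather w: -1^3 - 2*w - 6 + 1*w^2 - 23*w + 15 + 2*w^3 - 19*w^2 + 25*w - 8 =2*w^3 - 18*w^2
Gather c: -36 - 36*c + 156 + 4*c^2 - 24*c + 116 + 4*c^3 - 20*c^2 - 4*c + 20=4*c^3 - 16*c^2 - 64*c + 256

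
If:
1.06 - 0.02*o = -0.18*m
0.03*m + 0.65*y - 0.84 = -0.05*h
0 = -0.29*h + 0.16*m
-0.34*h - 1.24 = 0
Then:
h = -3.65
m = -6.61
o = -6.49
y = 1.88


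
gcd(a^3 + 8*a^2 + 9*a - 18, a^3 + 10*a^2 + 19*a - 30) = a^2 + 5*a - 6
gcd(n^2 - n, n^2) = n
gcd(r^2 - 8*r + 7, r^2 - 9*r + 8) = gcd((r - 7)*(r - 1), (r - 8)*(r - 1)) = r - 1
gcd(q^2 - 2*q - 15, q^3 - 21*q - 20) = q - 5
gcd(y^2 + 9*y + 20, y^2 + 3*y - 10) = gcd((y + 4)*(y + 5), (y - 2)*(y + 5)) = y + 5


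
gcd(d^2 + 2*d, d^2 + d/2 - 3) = d + 2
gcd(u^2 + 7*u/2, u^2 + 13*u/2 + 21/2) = u + 7/2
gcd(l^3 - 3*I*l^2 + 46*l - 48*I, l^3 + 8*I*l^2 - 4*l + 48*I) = l + 6*I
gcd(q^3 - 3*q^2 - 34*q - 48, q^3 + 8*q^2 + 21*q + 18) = q^2 + 5*q + 6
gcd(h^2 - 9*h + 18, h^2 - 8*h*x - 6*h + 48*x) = h - 6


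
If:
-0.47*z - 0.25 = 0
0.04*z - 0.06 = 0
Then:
No Solution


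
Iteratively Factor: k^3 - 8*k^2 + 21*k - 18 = (k - 2)*(k^2 - 6*k + 9) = (k - 3)*(k - 2)*(k - 3)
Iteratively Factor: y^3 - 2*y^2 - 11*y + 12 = (y - 4)*(y^2 + 2*y - 3) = (y - 4)*(y - 1)*(y + 3)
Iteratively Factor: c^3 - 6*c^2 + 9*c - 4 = (c - 1)*(c^2 - 5*c + 4) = (c - 4)*(c - 1)*(c - 1)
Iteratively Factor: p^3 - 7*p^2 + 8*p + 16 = (p - 4)*(p^2 - 3*p - 4) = (p - 4)^2*(p + 1)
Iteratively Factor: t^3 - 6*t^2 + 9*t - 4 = (t - 1)*(t^2 - 5*t + 4) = (t - 4)*(t - 1)*(t - 1)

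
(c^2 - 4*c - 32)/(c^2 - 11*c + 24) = (c + 4)/(c - 3)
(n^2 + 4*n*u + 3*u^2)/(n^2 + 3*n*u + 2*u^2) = (n + 3*u)/(n + 2*u)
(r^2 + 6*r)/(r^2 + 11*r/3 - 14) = 3*r/(3*r - 7)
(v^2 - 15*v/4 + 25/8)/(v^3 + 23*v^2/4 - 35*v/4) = (v - 5/2)/(v*(v + 7))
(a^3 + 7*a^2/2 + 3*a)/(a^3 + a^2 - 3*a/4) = 2*(a + 2)/(2*a - 1)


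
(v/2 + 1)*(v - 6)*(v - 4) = v^3/2 - 4*v^2 + 2*v + 24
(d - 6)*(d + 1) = d^2 - 5*d - 6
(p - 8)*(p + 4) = p^2 - 4*p - 32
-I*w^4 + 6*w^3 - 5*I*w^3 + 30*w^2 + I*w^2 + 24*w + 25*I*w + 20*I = (w + 4)*(w + I)*(w + 5*I)*(-I*w - I)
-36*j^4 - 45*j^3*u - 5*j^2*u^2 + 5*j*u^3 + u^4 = (-3*j + u)*(j + u)*(3*j + u)*(4*j + u)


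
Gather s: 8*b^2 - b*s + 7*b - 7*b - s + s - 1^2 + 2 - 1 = 8*b^2 - b*s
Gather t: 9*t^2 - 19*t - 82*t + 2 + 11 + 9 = 9*t^2 - 101*t + 22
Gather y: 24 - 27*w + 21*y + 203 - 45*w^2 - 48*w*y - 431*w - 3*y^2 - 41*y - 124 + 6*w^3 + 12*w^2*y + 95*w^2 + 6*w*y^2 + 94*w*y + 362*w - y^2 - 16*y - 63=6*w^3 + 50*w^2 - 96*w + y^2*(6*w - 4) + y*(12*w^2 + 46*w - 36) + 40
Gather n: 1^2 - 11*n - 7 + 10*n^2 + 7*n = 10*n^2 - 4*n - 6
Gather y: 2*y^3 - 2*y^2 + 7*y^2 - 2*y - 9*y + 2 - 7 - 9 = 2*y^3 + 5*y^2 - 11*y - 14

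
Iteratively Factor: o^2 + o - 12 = (o + 4)*(o - 3)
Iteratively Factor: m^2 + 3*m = (m + 3)*(m)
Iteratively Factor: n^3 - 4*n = (n + 2)*(n^2 - 2*n) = (n - 2)*(n + 2)*(n)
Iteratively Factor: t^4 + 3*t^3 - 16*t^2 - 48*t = (t)*(t^3 + 3*t^2 - 16*t - 48) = t*(t + 3)*(t^2 - 16) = t*(t + 3)*(t + 4)*(t - 4)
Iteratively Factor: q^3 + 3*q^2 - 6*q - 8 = (q + 1)*(q^2 + 2*q - 8) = (q - 2)*(q + 1)*(q + 4)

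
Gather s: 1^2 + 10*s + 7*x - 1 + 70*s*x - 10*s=70*s*x + 7*x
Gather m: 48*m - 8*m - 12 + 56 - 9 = 40*m + 35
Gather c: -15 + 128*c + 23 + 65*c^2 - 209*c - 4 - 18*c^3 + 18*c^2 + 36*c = -18*c^3 + 83*c^2 - 45*c + 4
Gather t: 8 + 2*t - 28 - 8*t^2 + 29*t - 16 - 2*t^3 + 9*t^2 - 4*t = -2*t^3 + t^2 + 27*t - 36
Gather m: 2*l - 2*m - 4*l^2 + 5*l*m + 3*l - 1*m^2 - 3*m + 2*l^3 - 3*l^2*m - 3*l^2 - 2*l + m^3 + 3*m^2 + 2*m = 2*l^3 - 7*l^2 + 3*l + m^3 + 2*m^2 + m*(-3*l^2 + 5*l - 3)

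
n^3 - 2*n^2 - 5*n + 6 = (n - 3)*(n - 1)*(n + 2)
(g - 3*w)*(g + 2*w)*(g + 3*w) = g^3 + 2*g^2*w - 9*g*w^2 - 18*w^3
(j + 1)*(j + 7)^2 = j^3 + 15*j^2 + 63*j + 49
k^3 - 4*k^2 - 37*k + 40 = (k - 8)*(k - 1)*(k + 5)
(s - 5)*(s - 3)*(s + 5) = s^3 - 3*s^2 - 25*s + 75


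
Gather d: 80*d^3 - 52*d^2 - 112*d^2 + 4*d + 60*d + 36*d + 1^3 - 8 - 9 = 80*d^3 - 164*d^2 + 100*d - 16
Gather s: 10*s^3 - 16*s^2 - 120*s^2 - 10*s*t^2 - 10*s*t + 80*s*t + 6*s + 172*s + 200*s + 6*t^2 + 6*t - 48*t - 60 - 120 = 10*s^3 - 136*s^2 + s*(-10*t^2 + 70*t + 378) + 6*t^2 - 42*t - 180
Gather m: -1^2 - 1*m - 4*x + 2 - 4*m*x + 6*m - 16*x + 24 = m*(5 - 4*x) - 20*x + 25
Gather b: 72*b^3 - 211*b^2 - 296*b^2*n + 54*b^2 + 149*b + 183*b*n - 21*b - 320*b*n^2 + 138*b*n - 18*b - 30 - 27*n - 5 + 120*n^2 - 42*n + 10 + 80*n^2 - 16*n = 72*b^3 + b^2*(-296*n - 157) + b*(-320*n^2 + 321*n + 110) + 200*n^2 - 85*n - 25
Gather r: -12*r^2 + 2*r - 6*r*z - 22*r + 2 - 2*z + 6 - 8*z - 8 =-12*r^2 + r*(-6*z - 20) - 10*z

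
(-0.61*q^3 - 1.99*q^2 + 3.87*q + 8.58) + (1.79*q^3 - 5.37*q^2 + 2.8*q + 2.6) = 1.18*q^3 - 7.36*q^2 + 6.67*q + 11.18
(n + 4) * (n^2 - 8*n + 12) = n^3 - 4*n^2 - 20*n + 48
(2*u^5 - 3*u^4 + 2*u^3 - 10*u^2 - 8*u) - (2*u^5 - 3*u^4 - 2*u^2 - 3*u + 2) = 2*u^3 - 8*u^2 - 5*u - 2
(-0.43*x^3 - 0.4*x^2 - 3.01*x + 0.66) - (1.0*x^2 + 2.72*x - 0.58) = -0.43*x^3 - 1.4*x^2 - 5.73*x + 1.24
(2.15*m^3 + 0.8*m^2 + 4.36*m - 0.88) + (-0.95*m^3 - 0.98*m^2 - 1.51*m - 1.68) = 1.2*m^3 - 0.18*m^2 + 2.85*m - 2.56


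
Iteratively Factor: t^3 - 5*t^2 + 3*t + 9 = (t - 3)*(t^2 - 2*t - 3) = (t - 3)^2*(t + 1)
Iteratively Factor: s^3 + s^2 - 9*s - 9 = (s + 3)*(s^2 - 2*s - 3) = (s + 1)*(s + 3)*(s - 3)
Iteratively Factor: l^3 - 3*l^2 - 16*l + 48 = (l - 4)*(l^2 + l - 12) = (l - 4)*(l + 4)*(l - 3)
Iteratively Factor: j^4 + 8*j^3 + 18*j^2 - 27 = (j + 3)*(j^3 + 5*j^2 + 3*j - 9) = (j + 3)^2*(j^2 + 2*j - 3) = (j + 3)^3*(j - 1)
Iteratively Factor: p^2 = (p)*(p)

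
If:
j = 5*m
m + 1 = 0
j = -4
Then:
No Solution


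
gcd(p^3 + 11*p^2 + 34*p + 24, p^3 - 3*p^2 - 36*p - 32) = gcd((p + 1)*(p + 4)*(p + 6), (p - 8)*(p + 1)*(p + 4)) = p^2 + 5*p + 4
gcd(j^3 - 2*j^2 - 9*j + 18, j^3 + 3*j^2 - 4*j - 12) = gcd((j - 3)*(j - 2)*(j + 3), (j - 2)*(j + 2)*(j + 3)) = j^2 + j - 6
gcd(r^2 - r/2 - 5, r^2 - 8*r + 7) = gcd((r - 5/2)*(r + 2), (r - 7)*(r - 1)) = 1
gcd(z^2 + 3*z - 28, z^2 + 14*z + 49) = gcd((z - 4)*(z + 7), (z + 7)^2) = z + 7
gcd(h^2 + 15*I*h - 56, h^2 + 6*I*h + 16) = h + 8*I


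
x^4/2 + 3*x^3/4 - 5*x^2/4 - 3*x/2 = x*(x/2 + 1)*(x - 3/2)*(x + 1)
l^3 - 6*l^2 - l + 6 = (l - 6)*(l - 1)*(l + 1)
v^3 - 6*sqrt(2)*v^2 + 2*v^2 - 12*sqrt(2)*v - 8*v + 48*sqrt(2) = (v - 2)*(v + 4)*(v - 6*sqrt(2))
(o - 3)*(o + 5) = o^2 + 2*o - 15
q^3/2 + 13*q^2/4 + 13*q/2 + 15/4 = (q/2 + 1/2)*(q + 5/2)*(q + 3)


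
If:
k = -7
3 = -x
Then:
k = -7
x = -3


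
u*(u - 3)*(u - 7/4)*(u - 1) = u^4 - 23*u^3/4 + 10*u^2 - 21*u/4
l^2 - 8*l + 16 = (l - 4)^2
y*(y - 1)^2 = y^3 - 2*y^2 + y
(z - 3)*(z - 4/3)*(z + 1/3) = z^3 - 4*z^2 + 23*z/9 + 4/3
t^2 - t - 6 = (t - 3)*(t + 2)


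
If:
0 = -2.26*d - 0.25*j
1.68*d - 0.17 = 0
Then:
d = 0.10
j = -0.91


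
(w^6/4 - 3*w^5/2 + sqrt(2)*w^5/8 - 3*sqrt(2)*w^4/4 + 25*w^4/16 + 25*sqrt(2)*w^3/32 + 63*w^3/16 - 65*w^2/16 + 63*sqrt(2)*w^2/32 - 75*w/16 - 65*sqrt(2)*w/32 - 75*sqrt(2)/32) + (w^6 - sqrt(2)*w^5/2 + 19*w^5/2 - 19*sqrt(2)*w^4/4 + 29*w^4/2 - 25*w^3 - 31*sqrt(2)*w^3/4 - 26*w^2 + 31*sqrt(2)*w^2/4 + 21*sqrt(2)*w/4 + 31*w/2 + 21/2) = 5*w^6/4 - 3*sqrt(2)*w^5/8 + 8*w^5 - 11*sqrt(2)*w^4/2 + 257*w^4/16 - 337*w^3/16 - 223*sqrt(2)*w^3/32 - 481*w^2/16 + 311*sqrt(2)*w^2/32 + 103*sqrt(2)*w/32 + 173*w/16 - 75*sqrt(2)/32 + 21/2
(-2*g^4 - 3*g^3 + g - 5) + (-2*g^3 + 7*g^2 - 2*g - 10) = -2*g^4 - 5*g^3 + 7*g^2 - g - 15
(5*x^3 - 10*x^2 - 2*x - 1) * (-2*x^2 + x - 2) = -10*x^5 + 25*x^4 - 16*x^3 + 20*x^2 + 3*x + 2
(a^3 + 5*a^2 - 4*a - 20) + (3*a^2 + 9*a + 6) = a^3 + 8*a^2 + 5*a - 14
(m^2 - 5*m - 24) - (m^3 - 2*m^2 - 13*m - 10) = -m^3 + 3*m^2 + 8*m - 14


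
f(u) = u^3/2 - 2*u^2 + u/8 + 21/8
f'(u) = 3*u^2/2 - 4*u + 1/8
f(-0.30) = 2.39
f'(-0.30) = 1.46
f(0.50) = 2.25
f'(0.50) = -1.50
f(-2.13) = -11.55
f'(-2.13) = 15.45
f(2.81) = -1.72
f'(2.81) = 0.73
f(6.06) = 41.21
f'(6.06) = 30.97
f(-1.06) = -0.35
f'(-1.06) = 6.05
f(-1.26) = -1.71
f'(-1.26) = 7.55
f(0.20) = 2.57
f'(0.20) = -0.62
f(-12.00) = -1150.88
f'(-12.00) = 264.12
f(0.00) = 2.62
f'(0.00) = 0.12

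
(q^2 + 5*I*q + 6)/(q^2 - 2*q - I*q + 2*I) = (q + 6*I)/(q - 2)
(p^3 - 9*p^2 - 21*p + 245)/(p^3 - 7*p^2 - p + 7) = (p^2 - 2*p - 35)/(p^2 - 1)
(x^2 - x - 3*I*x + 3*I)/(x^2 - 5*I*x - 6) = (x - 1)/(x - 2*I)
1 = 1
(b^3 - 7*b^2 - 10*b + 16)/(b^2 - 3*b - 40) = (b^2 + b - 2)/(b + 5)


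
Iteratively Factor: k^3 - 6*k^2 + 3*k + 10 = (k - 5)*(k^2 - k - 2) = (k - 5)*(k - 2)*(k + 1)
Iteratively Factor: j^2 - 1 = (j + 1)*(j - 1)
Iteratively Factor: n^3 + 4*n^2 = (n)*(n^2 + 4*n) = n^2*(n + 4)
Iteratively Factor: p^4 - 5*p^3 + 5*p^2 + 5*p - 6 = (p + 1)*(p^3 - 6*p^2 + 11*p - 6) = (p - 3)*(p + 1)*(p^2 - 3*p + 2) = (p - 3)*(p - 1)*(p + 1)*(p - 2)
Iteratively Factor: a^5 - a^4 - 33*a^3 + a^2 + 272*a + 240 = (a - 5)*(a^4 + 4*a^3 - 13*a^2 - 64*a - 48) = (a - 5)*(a + 3)*(a^3 + a^2 - 16*a - 16) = (a - 5)*(a + 1)*(a + 3)*(a^2 - 16) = (a - 5)*(a + 1)*(a + 3)*(a + 4)*(a - 4)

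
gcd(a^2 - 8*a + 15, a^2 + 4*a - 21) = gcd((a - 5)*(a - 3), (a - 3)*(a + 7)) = a - 3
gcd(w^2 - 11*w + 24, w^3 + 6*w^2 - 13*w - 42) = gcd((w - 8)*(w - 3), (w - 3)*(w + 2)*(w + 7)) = w - 3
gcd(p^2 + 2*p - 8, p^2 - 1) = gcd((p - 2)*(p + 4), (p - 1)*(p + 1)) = 1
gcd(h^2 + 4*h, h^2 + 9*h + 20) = h + 4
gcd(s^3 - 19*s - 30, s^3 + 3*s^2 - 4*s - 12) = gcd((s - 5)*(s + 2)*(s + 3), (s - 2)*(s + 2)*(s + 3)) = s^2 + 5*s + 6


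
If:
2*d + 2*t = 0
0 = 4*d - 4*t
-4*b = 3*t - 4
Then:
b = 1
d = 0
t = 0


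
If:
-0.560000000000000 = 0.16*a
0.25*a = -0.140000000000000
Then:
No Solution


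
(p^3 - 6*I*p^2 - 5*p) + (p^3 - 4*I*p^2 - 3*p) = 2*p^3 - 10*I*p^2 - 8*p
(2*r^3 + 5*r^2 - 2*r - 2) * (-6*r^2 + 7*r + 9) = -12*r^5 - 16*r^4 + 65*r^3 + 43*r^2 - 32*r - 18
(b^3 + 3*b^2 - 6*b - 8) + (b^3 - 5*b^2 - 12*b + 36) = 2*b^3 - 2*b^2 - 18*b + 28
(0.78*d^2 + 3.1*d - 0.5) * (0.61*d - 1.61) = 0.4758*d^3 + 0.6352*d^2 - 5.296*d + 0.805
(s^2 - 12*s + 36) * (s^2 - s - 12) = s^4 - 13*s^3 + 36*s^2 + 108*s - 432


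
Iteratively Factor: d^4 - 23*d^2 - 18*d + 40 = (d + 2)*(d^3 - 2*d^2 - 19*d + 20) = (d - 5)*(d + 2)*(d^2 + 3*d - 4) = (d - 5)*(d + 2)*(d + 4)*(d - 1)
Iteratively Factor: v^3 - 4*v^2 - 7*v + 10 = (v - 1)*(v^2 - 3*v - 10) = (v - 5)*(v - 1)*(v + 2)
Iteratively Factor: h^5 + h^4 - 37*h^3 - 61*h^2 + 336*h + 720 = (h + 3)*(h^4 - 2*h^3 - 31*h^2 + 32*h + 240) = (h + 3)^2*(h^3 - 5*h^2 - 16*h + 80) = (h - 5)*(h + 3)^2*(h^2 - 16) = (h - 5)*(h - 4)*(h + 3)^2*(h + 4)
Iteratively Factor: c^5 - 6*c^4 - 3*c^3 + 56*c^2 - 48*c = (c + 3)*(c^4 - 9*c^3 + 24*c^2 - 16*c) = (c - 4)*(c + 3)*(c^3 - 5*c^2 + 4*c) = (c - 4)^2*(c + 3)*(c^2 - c) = c*(c - 4)^2*(c + 3)*(c - 1)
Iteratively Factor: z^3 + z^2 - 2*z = (z - 1)*(z^2 + 2*z) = z*(z - 1)*(z + 2)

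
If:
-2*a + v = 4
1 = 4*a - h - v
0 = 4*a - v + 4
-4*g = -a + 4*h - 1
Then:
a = 0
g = 21/4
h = -5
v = 4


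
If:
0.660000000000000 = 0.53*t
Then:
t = 1.25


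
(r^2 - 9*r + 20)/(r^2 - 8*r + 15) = (r - 4)/(r - 3)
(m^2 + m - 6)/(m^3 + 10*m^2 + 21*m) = (m - 2)/(m*(m + 7))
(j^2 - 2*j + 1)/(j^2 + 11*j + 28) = (j^2 - 2*j + 1)/(j^2 + 11*j + 28)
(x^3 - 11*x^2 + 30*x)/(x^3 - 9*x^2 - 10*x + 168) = x*(x - 5)/(x^2 - 3*x - 28)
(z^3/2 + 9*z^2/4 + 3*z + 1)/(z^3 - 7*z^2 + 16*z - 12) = (2*z^3 + 9*z^2 + 12*z + 4)/(4*(z^3 - 7*z^2 + 16*z - 12))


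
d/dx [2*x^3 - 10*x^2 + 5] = 2*x*(3*x - 10)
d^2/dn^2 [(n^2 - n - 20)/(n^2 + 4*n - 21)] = 2*(-5*n^3 + 3*n^2 - 303*n - 383)/(n^6 + 12*n^5 - 15*n^4 - 440*n^3 + 315*n^2 + 5292*n - 9261)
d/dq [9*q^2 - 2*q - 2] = 18*q - 2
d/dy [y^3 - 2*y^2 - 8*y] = 3*y^2 - 4*y - 8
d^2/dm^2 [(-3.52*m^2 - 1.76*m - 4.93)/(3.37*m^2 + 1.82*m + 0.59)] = (3.20284800000002*m^3 - 293.944206*m^2 - 160.429524*m - 11.726474)/(38.272753*m^6 + 62.008674*m^5 + 53.590077*m^4 + 27.740804*m^3 + 9.382239*m^2 + 1.900626*m + 0.205379)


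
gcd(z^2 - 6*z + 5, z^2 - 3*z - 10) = z - 5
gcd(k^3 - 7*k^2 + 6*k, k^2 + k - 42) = k - 6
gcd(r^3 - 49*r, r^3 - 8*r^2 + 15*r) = r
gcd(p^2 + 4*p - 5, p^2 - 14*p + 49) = 1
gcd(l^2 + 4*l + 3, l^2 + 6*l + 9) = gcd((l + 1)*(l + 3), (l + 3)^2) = l + 3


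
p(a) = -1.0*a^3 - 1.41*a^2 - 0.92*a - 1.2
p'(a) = -3.0*a^2 - 2.82*a - 0.92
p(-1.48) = 0.31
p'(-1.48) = -3.32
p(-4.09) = 47.39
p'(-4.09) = -39.57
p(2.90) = -40.12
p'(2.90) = -34.33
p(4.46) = -122.07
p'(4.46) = -73.17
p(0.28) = -1.59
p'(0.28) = -1.94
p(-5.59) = 134.56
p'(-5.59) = -78.90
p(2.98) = -42.93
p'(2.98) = -35.96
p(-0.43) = -0.99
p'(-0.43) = -0.26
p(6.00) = -273.48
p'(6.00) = -125.84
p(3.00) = -43.65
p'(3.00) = -36.38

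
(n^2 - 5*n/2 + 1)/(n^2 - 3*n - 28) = (-n^2 + 5*n/2 - 1)/(-n^2 + 3*n + 28)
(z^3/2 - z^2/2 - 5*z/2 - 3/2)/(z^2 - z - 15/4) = 2*(-z^3 + z^2 + 5*z + 3)/(-4*z^2 + 4*z + 15)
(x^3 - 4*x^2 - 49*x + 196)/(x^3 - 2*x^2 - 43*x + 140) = (x - 7)/(x - 5)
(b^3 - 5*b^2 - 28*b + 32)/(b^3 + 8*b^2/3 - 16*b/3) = 3*(b^2 - 9*b + 8)/(b*(3*b - 4))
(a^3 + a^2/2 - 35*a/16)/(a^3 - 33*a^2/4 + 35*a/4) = (a + 7/4)/(a - 7)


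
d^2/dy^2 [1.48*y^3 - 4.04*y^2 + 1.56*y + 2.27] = 8.88*y - 8.08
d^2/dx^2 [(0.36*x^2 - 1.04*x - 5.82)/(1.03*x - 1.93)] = (-2.22044604925031e-16*x^2 - 13.80178)/(1.092727*x^3 - 6.142611*x^2 + 11.509941*x - 7.189057)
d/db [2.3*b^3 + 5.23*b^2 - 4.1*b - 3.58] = 6.9*b^2 + 10.46*b - 4.1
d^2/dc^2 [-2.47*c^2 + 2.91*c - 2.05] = -4.94000000000000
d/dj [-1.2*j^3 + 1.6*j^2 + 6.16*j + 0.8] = -3.6*j^2 + 3.2*j + 6.16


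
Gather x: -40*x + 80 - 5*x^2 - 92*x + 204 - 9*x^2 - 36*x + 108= -14*x^2 - 168*x + 392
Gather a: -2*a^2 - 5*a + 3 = -2*a^2 - 5*a + 3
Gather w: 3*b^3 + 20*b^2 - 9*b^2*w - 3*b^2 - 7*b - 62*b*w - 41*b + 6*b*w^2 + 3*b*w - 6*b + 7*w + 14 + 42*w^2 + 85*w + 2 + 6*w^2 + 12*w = 3*b^3 + 17*b^2 - 54*b + w^2*(6*b + 48) + w*(-9*b^2 - 59*b + 104) + 16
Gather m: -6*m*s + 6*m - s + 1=m*(6 - 6*s) - s + 1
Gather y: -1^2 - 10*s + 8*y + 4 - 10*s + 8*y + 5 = -20*s + 16*y + 8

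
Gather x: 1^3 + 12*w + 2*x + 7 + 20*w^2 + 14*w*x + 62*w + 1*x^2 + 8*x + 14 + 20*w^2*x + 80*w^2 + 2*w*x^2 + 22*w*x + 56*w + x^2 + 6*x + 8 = 100*w^2 + 130*w + x^2*(2*w + 2) + x*(20*w^2 + 36*w + 16) + 30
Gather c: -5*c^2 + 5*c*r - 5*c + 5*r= -5*c^2 + c*(5*r - 5) + 5*r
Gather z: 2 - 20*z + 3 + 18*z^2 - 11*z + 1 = 18*z^2 - 31*z + 6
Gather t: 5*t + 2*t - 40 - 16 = 7*t - 56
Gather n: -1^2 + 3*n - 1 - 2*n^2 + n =-2*n^2 + 4*n - 2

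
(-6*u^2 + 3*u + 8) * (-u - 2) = 6*u^3 + 9*u^2 - 14*u - 16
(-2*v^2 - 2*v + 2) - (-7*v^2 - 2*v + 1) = 5*v^2 + 1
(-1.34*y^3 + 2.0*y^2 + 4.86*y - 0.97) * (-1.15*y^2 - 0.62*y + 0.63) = 1.541*y^5 - 1.4692*y^4 - 7.6732*y^3 - 0.637700000000001*y^2 + 3.6632*y - 0.6111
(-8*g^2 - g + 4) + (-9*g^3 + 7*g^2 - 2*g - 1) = -9*g^3 - g^2 - 3*g + 3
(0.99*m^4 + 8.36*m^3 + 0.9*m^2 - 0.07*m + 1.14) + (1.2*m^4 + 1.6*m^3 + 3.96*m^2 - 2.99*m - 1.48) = 2.19*m^4 + 9.96*m^3 + 4.86*m^2 - 3.06*m - 0.34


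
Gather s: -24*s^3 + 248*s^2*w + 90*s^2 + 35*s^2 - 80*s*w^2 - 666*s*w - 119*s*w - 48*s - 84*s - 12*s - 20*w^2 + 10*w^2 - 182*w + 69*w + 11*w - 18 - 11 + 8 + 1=-24*s^3 + s^2*(248*w + 125) + s*(-80*w^2 - 785*w - 144) - 10*w^2 - 102*w - 20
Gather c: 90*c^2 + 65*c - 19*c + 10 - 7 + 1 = 90*c^2 + 46*c + 4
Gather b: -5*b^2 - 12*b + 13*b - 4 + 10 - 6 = -5*b^2 + b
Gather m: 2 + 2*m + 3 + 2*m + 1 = 4*m + 6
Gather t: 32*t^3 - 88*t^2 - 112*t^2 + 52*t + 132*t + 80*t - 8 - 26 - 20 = 32*t^3 - 200*t^2 + 264*t - 54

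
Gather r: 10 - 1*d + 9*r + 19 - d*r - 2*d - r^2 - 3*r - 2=-3*d - r^2 + r*(6 - d) + 27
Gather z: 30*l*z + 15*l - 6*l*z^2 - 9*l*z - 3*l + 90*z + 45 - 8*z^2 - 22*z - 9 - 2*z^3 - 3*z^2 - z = 12*l - 2*z^3 + z^2*(-6*l - 11) + z*(21*l + 67) + 36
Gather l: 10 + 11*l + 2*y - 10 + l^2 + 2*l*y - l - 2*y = l^2 + l*(2*y + 10)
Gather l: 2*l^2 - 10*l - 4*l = 2*l^2 - 14*l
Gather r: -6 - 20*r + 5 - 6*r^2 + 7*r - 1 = -6*r^2 - 13*r - 2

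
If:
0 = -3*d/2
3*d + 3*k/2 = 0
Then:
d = 0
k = 0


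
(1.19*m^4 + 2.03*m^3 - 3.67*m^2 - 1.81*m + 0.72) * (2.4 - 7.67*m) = -9.1273*m^5 - 12.7141*m^4 + 33.0209*m^3 + 5.0747*m^2 - 9.8664*m + 1.728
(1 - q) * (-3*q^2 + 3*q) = 3*q^3 - 6*q^2 + 3*q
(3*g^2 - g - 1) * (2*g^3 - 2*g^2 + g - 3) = 6*g^5 - 8*g^4 + 3*g^3 - 8*g^2 + 2*g + 3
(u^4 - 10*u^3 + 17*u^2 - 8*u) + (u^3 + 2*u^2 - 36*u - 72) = u^4 - 9*u^3 + 19*u^2 - 44*u - 72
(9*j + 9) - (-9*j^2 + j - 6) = 9*j^2 + 8*j + 15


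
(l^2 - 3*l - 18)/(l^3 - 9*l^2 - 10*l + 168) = (l + 3)/(l^2 - 3*l - 28)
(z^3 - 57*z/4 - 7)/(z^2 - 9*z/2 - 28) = (z^2 - 7*z/2 - 2)/(z - 8)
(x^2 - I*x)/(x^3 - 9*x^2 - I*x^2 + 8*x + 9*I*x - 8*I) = x/(x^2 - 9*x + 8)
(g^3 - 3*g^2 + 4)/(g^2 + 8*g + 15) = (g^3 - 3*g^2 + 4)/(g^2 + 8*g + 15)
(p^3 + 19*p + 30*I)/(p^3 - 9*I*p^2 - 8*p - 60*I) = (p + 3*I)/(p - 6*I)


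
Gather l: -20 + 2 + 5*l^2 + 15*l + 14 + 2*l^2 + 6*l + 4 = 7*l^2 + 21*l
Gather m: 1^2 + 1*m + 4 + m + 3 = 2*m + 8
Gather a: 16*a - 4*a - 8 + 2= 12*a - 6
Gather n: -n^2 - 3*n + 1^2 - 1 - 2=-n^2 - 3*n - 2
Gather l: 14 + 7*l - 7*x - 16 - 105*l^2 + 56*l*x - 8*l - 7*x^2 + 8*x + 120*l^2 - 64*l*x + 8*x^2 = 15*l^2 + l*(-8*x - 1) + x^2 + x - 2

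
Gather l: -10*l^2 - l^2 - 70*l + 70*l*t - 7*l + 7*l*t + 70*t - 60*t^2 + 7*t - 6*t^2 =-11*l^2 + l*(77*t - 77) - 66*t^2 + 77*t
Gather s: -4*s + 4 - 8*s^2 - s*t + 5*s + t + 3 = -8*s^2 + s*(1 - t) + t + 7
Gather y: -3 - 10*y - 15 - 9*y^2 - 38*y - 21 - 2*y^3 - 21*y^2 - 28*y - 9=-2*y^3 - 30*y^2 - 76*y - 48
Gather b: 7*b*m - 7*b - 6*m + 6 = b*(7*m - 7) - 6*m + 6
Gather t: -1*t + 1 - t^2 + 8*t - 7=-t^2 + 7*t - 6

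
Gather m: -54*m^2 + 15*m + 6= -54*m^2 + 15*m + 6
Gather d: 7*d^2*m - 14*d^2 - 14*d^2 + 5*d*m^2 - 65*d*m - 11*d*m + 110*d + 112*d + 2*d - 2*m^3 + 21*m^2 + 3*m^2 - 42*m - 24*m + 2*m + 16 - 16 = d^2*(7*m - 28) + d*(5*m^2 - 76*m + 224) - 2*m^3 + 24*m^2 - 64*m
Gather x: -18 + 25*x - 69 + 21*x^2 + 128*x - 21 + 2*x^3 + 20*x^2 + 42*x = 2*x^3 + 41*x^2 + 195*x - 108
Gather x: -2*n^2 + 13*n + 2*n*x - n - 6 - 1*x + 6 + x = -2*n^2 + 2*n*x + 12*n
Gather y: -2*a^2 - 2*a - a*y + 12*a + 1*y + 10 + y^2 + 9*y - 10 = -2*a^2 + 10*a + y^2 + y*(10 - a)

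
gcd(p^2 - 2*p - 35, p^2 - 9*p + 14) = p - 7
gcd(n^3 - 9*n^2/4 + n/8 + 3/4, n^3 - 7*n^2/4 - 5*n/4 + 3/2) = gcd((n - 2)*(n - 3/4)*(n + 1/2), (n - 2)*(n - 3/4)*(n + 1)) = n^2 - 11*n/4 + 3/2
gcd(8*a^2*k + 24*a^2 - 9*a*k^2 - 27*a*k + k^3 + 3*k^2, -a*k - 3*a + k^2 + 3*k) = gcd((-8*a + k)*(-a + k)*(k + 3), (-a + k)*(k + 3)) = a*k + 3*a - k^2 - 3*k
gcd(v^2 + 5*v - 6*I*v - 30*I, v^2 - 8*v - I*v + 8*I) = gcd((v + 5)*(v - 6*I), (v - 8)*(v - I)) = 1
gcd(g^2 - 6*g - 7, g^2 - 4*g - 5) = g + 1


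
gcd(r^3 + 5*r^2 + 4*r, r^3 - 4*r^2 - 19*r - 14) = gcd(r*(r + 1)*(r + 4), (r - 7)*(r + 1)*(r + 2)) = r + 1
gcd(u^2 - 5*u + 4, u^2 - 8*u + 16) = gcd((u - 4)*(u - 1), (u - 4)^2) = u - 4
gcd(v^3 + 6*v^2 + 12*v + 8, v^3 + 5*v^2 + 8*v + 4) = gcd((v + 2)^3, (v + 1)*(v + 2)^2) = v^2 + 4*v + 4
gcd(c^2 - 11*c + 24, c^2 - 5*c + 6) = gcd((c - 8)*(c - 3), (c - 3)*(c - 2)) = c - 3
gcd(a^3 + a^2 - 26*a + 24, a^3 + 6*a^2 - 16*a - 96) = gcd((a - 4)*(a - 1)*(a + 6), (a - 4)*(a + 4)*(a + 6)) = a^2 + 2*a - 24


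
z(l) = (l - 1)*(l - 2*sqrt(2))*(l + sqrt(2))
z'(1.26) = -3.91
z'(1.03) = -4.38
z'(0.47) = -4.19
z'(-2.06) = 20.09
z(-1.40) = 0.14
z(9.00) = 514.18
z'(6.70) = 99.73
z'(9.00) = 196.96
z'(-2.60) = 30.25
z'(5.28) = 55.56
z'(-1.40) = 10.05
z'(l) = (l - 1)*(l - 2*sqrt(2)) + (l - 1)*(l + sqrt(2)) + (l - 2*sqrt(2))*(l + sqrt(2))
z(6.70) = 179.06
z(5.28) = 70.24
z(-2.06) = -9.66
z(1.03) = -0.13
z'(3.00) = 9.93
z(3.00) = 1.51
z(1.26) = -1.09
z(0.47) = 2.36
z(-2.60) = -23.17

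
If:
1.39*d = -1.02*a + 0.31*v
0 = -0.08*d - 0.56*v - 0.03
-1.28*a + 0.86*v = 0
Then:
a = -0.04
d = 0.02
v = -0.06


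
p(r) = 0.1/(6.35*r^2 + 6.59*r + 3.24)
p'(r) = 0.1*(-12.7*r - 6.59)/(6.35*r^2 + 6.59*r + 3.24)^2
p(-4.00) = 0.00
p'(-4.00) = 0.00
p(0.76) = 0.01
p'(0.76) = -0.01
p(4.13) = 0.00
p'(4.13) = -0.00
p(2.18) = 0.00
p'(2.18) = -0.00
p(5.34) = 0.00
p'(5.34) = -0.00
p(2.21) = 0.00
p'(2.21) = -0.00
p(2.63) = 0.00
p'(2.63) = -0.00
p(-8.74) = 0.00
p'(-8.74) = 0.00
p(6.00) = 0.00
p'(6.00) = -0.00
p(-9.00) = 0.00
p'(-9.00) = 0.00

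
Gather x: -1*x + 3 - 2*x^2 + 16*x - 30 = -2*x^2 + 15*x - 27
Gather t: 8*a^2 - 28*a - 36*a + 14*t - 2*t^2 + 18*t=8*a^2 - 64*a - 2*t^2 + 32*t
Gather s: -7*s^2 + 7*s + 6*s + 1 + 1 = -7*s^2 + 13*s + 2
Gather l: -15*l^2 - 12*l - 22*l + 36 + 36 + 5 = -15*l^2 - 34*l + 77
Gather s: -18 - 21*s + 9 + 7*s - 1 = -14*s - 10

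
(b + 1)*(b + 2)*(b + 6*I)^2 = b^4 + 3*b^3 + 12*I*b^3 - 34*b^2 + 36*I*b^2 - 108*b + 24*I*b - 72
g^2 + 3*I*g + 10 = (g - 2*I)*(g + 5*I)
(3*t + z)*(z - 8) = 3*t*z - 24*t + z^2 - 8*z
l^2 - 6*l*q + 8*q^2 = (l - 4*q)*(l - 2*q)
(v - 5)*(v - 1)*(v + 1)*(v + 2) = v^4 - 3*v^3 - 11*v^2 + 3*v + 10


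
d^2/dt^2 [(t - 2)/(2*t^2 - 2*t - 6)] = (3*(1 - t)*(-t^2 + t + 3) - (t - 2)*(2*t - 1)^2)/(-t^2 + t + 3)^3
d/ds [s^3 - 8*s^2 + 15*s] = 3*s^2 - 16*s + 15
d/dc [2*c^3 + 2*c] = 6*c^2 + 2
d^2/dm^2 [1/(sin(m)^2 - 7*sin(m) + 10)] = (-4*sin(m)^4 + 21*sin(m)^3 - 3*sin(m)^2 - 112*sin(m) + 78)/(sin(m)^2 - 7*sin(m) + 10)^3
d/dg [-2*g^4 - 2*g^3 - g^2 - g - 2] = -8*g^3 - 6*g^2 - 2*g - 1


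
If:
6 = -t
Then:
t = -6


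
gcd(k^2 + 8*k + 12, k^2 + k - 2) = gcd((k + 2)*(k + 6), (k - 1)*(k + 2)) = k + 2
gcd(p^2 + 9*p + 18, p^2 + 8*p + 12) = p + 6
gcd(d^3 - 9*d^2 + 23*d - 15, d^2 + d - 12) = d - 3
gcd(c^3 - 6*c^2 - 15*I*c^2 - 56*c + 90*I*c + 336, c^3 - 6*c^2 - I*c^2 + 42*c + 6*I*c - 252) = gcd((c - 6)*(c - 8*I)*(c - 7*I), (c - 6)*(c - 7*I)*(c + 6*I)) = c^2 + c*(-6 - 7*I) + 42*I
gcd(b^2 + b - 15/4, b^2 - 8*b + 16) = 1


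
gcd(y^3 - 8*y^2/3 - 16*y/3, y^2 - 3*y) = y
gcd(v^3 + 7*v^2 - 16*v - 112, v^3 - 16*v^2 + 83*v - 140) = v - 4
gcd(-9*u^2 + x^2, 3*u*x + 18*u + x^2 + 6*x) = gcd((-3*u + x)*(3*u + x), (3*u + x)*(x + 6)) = 3*u + x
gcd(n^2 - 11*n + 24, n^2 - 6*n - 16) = n - 8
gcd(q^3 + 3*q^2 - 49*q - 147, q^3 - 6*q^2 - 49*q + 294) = q^2 - 49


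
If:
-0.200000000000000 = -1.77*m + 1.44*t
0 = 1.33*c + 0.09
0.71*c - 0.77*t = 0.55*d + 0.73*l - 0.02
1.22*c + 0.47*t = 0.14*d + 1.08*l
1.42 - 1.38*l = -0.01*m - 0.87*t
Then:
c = -0.07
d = -24.47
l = 7.56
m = 8.47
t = 10.27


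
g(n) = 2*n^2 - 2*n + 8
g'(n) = 4*n - 2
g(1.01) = 8.02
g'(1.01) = 2.04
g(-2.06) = 20.61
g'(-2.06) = -10.24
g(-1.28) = 13.84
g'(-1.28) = -7.12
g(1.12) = 8.27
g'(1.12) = 2.48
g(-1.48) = 15.34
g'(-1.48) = -7.92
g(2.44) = 15.03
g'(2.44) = 7.76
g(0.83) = 7.72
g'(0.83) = 1.32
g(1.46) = 9.34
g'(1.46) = 3.84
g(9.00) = 152.00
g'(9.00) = 34.00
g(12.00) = 272.00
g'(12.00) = 46.00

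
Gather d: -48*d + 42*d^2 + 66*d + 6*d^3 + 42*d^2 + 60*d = 6*d^3 + 84*d^2 + 78*d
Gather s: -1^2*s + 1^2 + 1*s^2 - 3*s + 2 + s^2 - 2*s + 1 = 2*s^2 - 6*s + 4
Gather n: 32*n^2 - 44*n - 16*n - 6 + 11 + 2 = 32*n^2 - 60*n + 7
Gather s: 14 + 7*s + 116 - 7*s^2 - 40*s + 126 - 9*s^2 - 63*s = -16*s^2 - 96*s + 256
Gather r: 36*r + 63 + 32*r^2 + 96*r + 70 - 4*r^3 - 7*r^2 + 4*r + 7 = -4*r^3 + 25*r^2 + 136*r + 140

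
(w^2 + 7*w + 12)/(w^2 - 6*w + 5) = (w^2 + 7*w + 12)/(w^2 - 6*w + 5)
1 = 1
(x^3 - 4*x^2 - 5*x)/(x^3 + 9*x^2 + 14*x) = (x^2 - 4*x - 5)/(x^2 + 9*x + 14)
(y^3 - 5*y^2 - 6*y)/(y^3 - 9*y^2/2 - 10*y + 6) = 2*y*(y + 1)/(2*y^2 + 3*y - 2)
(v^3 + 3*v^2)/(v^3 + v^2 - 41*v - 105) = v^2/(v^2 - 2*v - 35)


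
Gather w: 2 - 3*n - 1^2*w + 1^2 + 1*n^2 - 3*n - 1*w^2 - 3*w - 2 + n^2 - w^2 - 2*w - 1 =2*n^2 - 6*n - 2*w^2 - 6*w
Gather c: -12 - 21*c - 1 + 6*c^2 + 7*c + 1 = 6*c^2 - 14*c - 12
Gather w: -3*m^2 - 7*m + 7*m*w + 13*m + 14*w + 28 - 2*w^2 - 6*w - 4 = -3*m^2 + 6*m - 2*w^2 + w*(7*m + 8) + 24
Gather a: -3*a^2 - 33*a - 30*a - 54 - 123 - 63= -3*a^2 - 63*a - 240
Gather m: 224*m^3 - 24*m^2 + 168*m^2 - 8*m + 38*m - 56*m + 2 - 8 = 224*m^3 + 144*m^2 - 26*m - 6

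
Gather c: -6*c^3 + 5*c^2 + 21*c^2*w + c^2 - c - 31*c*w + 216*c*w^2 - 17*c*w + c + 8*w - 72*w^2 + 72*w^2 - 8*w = -6*c^3 + c^2*(21*w + 6) + c*(216*w^2 - 48*w)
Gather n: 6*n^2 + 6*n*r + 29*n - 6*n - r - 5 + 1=6*n^2 + n*(6*r + 23) - r - 4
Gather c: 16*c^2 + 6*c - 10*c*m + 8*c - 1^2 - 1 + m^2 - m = 16*c^2 + c*(14 - 10*m) + m^2 - m - 2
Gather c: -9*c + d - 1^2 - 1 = -9*c + d - 2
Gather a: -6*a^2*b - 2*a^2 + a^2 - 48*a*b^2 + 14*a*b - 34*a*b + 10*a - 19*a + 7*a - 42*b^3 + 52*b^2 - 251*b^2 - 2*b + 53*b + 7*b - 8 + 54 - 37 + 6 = a^2*(-6*b - 1) + a*(-48*b^2 - 20*b - 2) - 42*b^3 - 199*b^2 + 58*b + 15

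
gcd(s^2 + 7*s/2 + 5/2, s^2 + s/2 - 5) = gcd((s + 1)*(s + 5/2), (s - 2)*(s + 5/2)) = s + 5/2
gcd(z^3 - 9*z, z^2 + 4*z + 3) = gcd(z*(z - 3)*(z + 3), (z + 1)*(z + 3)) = z + 3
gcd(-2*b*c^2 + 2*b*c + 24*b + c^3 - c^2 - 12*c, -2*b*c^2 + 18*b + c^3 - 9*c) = 2*b*c + 6*b - c^2 - 3*c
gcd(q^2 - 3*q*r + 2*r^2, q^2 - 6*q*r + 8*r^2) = q - 2*r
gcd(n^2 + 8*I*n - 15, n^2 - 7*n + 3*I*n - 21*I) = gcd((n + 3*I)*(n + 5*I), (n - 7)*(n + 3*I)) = n + 3*I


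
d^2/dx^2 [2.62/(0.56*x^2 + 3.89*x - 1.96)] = (-1.643264*x^2 - 11.414816*x + 2.62*(1.12*x + 3.89)*(2.24*x + 7.78) + 5.751424)/(0.56*x^2 + 3.89*x - 1.96)^3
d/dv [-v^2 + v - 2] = 1 - 2*v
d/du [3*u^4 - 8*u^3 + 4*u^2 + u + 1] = 12*u^3 - 24*u^2 + 8*u + 1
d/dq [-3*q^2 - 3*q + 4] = -6*q - 3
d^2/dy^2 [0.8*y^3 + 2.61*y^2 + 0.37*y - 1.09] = 4.8*y + 5.22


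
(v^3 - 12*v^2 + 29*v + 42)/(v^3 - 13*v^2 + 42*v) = (v + 1)/v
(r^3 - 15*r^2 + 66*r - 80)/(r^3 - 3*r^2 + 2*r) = (r^2 - 13*r + 40)/(r*(r - 1))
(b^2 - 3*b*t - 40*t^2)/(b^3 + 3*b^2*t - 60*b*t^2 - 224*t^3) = (b + 5*t)/(b^2 + 11*b*t + 28*t^2)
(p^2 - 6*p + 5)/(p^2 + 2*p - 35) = (p - 1)/(p + 7)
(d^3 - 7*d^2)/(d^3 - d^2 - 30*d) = d*(7 - d)/(-d^2 + d + 30)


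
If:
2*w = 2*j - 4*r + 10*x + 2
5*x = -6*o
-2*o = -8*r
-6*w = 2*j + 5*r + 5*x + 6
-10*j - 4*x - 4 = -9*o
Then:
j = -94/3271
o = 880/3271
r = 220/3271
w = -2543/3271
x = -1056/3271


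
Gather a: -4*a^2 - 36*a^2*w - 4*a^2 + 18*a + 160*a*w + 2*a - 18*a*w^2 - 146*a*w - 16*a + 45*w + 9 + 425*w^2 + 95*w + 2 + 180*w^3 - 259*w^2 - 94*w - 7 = a^2*(-36*w - 8) + a*(-18*w^2 + 14*w + 4) + 180*w^3 + 166*w^2 + 46*w + 4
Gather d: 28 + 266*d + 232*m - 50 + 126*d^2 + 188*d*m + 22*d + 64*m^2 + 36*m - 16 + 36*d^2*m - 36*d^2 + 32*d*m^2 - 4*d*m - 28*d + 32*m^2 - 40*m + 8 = d^2*(36*m + 90) + d*(32*m^2 + 184*m + 260) + 96*m^2 + 228*m - 30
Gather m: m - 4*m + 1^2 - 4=-3*m - 3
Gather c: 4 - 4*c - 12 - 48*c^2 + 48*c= -48*c^2 + 44*c - 8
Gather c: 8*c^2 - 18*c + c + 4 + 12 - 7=8*c^2 - 17*c + 9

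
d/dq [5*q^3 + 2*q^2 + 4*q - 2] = 15*q^2 + 4*q + 4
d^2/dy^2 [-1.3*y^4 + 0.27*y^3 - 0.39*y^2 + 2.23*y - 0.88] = -15.6*y^2 + 1.62*y - 0.78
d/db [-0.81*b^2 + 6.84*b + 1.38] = 6.84 - 1.62*b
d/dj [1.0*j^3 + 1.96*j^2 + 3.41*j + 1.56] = 3.0*j^2 + 3.92*j + 3.41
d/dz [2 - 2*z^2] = -4*z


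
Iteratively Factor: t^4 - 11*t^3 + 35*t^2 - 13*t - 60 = (t - 5)*(t^3 - 6*t^2 + 5*t + 12) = (t - 5)*(t - 4)*(t^2 - 2*t - 3) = (t - 5)*(t - 4)*(t + 1)*(t - 3)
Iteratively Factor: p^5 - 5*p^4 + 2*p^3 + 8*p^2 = (p - 2)*(p^4 - 3*p^3 - 4*p^2) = p*(p - 2)*(p^3 - 3*p^2 - 4*p) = p*(p - 4)*(p - 2)*(p^2 + p) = p*(p - 4)*(p - 2)*(p + 1)*(p)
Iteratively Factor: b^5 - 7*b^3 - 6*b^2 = (b)*(b^4 - 7*b^2 - 6*b) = b*(b + 2)*(b^3 - 2*b^2 - 3*b) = b^2*(b + 2)*(b^2 - 2*b - 3) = b^2*(b - 3)*(b + 2)*(b + 1)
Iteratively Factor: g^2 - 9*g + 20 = (g - 5)*(g - 4)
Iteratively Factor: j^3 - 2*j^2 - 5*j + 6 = (j + 2)*(j^2 - 4*j + 3) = (j - 1)*(j + 2)*(j - 3)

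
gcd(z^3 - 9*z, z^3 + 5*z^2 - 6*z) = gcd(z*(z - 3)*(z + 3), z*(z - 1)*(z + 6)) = z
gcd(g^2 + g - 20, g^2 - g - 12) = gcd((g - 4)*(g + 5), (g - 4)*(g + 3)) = g - 4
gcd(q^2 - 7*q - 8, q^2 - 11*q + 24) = q - 8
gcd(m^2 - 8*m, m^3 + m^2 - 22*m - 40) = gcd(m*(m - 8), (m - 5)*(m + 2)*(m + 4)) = 1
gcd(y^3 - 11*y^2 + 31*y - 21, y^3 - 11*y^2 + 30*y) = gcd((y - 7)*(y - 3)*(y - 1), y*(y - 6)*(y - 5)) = 1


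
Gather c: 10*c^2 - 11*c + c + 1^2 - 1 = 10*c^2 - 10*c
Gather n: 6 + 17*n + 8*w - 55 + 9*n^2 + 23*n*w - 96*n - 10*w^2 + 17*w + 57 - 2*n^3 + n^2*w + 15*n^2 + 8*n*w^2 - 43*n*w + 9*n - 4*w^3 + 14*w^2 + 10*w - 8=-2*n^3 + n^2*(w + 24) + n*(8*w^2 - 20*w - 70) - 4*w^3 + 4*w^2 + 35*w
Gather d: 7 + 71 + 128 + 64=270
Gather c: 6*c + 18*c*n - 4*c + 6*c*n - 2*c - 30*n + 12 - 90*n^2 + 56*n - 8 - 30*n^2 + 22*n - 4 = 24*c*n - 120*n^2 + 48*n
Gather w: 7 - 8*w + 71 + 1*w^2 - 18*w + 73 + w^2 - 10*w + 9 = 2*w^2 - 36*w + 160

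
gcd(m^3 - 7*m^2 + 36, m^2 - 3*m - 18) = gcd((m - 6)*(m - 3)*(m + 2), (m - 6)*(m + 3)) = m - 6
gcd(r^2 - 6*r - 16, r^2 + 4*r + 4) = r + 2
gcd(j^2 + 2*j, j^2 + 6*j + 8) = j + 2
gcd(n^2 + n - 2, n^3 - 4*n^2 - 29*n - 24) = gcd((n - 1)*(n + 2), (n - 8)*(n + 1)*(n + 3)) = 1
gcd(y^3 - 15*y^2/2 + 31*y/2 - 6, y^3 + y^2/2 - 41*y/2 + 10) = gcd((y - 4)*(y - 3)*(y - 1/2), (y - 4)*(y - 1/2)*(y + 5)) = y^2 - 9*y/2 + 2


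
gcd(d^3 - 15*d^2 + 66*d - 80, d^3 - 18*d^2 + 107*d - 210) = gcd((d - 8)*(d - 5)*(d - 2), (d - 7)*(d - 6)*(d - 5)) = d - 5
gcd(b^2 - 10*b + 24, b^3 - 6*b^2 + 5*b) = 1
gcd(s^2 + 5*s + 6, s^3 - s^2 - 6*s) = s + 2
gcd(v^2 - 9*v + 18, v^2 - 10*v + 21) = v - 3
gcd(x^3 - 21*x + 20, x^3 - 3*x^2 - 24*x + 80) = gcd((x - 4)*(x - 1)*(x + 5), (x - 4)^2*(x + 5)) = x^2 + x - 20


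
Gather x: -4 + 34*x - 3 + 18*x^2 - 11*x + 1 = 18*x^2 + 23*x - 6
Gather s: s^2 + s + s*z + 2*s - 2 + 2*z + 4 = s^2 + s*(z + 3) + 2*z + 2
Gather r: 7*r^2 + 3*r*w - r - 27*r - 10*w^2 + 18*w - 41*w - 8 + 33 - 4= 7*r^2 + r*(3*w - 28) - 10*w^2 - 23*w + 21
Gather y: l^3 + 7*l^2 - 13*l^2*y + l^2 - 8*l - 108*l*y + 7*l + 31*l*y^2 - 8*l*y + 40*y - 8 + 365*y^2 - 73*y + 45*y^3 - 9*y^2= l^3 + 8*l^2 - l + 45*y^3 + y^2*(31*l + 356) + y*(-13*l^2 - 116*l - 33) - 8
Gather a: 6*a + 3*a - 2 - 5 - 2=9*a - 9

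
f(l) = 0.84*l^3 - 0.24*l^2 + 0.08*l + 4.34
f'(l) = 2.52*l^2 - 0.48*l + 0.08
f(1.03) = 5.09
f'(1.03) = 2.26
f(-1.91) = -2.54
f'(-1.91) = 10.19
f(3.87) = 49.74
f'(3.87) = 35.96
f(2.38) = 14.50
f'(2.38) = 13.21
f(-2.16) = -5.42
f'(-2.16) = 12.87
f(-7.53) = -368.52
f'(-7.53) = 146.58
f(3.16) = 28.70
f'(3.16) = 23.73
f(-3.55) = -36.55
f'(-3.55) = 33.54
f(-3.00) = -20.74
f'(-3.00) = 24.20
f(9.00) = 597.98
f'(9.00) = 199.88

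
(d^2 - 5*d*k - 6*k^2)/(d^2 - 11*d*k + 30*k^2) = (d + k)/(d - 5*k)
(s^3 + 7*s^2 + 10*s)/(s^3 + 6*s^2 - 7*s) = (s^2 + 7*s + 10)/(s^2 + 6*s - 7)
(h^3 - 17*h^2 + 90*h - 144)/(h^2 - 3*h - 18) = (h^2 - 11*h + 24)/(h + 3)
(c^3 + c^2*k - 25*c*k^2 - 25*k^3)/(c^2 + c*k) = c - 25*k^2/c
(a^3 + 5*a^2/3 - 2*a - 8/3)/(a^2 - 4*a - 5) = (3*a^2 + 2*a - 8)/(3*(a - 5))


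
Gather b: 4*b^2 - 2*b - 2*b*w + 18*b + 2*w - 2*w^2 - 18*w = 4*b^2 + b*(16 - 2*w) - 2*w^2 - 16*w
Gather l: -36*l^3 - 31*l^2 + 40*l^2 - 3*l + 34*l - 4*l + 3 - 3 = -36*l^3 + 9*l^2 + 27*l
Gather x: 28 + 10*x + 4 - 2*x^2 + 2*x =-2*x^2 + 12*x + 32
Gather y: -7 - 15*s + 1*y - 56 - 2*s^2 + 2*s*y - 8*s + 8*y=-2*s^2 - 23*s + y*(2*s + 9) - 63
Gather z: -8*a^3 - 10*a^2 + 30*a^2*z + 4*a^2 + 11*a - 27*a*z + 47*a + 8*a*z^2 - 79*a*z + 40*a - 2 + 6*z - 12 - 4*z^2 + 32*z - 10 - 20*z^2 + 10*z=-8*a^3 - 6*a^2 + 98*a + z^2*(8*a - 24) + z*(30*a^2 - 106*a + 48) - 24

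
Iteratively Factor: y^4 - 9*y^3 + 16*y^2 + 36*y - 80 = (y - 4)*(y^3 - 5*y^2 - 4*y + 20) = (y - 4)*(y - 2)*(y^2 - 3*y - 10) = (y - 4)*(y - 2)*(y + 2)*(y - 5)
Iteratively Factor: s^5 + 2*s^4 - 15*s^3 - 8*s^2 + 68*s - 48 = (s - 1)*(s^4 + 3*s^3 - 12*s^2 - 20*s + 48) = (s - 2)*(s - 1)*(s^3 + 5*s^2 - 2*s - 24) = (s - 2)*(s - 1)*(s + 3)*(s^2 + 2*s - 8) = (s - 2)^2*(s - 1)*(s + 3)*(s + 4)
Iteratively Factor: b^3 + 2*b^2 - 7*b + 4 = (b + 4)*(b^2 - 2*b + 1) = (b - 1)*(b + 4)*(b - 1)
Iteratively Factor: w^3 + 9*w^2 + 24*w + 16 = (w + 1)*(w^2 + 8*w + 16) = (w + 1)*(w + 4)*(w + 4)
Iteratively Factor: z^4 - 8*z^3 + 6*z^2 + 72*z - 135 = (z + 3)*(z^3 - 11*z^2 + 39*z - 45) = (z - 3)*(z + 3)*(z^2 - 8*z + 15) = (z - 3)^2*(z + 3)*(z - 5)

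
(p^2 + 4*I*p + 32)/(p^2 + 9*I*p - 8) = (p - 4*I)/(p + I)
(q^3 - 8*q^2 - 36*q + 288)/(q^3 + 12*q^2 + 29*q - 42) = (q^2 - 14*q + 48)/(q^2 + 6*q - 7)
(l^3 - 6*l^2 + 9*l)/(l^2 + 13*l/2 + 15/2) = 2*l*(l^2 - 6*l + 9)/(2*l^2 + 13*l + 15)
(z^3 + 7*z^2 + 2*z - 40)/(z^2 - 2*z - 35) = (z^2 + 2*z - 8)/(z - 7)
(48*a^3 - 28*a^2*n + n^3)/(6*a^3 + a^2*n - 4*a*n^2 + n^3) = (24*a^2 - 2*a*n - n^2)/(3*a^2 + 2*a*n - n^2)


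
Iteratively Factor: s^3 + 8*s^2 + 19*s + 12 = (s + 4)*(s^2 + 4*s + 3) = (s + 3)*(s + 4)*(s + 1)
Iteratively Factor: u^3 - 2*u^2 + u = (u)*(u^2 - 2*u + 1) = u*(u - 1)*(u - 1)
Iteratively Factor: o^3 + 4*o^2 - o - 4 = (o - 1)*(o^2 + 5*o + 4) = (o - 1)*(o + 1)*(o + 4)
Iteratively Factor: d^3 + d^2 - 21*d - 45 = (d - 5)*(d^2 + 6*d + 9) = (d - 5)*(d + 3)*(d + 3)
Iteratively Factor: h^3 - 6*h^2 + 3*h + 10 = (h - 5)*(h^2 - h - 2) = (h - 5)*(h + 1)*(h - 2)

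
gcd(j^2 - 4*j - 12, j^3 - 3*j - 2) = 1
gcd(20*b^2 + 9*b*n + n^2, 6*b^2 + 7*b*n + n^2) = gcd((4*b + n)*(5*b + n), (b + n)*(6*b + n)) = 1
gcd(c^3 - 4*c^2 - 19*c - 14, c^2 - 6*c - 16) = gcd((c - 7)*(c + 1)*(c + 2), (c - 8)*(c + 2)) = c + 2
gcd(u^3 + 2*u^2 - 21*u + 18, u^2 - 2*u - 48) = u + 6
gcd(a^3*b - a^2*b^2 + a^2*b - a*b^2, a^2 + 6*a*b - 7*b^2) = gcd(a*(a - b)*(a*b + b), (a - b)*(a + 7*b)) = a - b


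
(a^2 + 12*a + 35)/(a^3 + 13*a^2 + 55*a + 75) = (a + 7)/(a^2 + 8*a + 15)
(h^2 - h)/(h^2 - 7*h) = (h - 1)/(h - 7)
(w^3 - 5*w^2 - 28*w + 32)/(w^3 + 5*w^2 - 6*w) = (w^2 - 4*w - 32)/(w*(w + 6))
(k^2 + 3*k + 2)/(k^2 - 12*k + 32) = (k^2 + 3*k + 2)/(k^2 - 12*k + 32)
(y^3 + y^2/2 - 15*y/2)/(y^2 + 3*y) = y - 5/2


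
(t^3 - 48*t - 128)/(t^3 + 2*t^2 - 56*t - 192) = (t + 4)/(t + 6)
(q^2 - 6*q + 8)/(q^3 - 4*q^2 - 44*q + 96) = (q - 4)/(q^2 - 2*q - 48)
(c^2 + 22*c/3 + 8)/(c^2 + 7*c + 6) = (c + 4/3)/(c + 1)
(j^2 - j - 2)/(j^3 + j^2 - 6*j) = (j + 1)/(j*(j + 3))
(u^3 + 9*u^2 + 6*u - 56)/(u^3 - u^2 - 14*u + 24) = (u + 7)/(u - 3)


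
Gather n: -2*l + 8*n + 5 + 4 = -2*l + 8*n + 9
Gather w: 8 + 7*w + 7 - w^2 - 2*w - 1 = -w^2 + 5*w + 14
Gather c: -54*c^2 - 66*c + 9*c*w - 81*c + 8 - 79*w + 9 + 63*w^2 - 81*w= -54*c^2 + c*(9*w - 147) + 63*w^2 - 160*w + 17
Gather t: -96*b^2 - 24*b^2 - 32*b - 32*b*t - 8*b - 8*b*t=-120*b^2 - 40*b*t - 40*b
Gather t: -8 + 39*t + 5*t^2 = 5*t^2 + 39*t - 8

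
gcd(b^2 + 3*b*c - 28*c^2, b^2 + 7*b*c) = b + 7*c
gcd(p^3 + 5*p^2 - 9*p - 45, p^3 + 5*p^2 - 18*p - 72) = p + 3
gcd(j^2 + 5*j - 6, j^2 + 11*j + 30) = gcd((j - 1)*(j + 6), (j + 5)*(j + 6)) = j + 6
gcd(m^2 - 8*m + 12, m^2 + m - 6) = m - 2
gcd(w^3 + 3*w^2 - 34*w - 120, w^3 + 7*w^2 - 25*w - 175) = w + 5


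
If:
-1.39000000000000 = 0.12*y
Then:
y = -11.58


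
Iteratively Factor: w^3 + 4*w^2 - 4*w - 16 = (w + 2)*(w^2 + 2*w - 8) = (w + 2)*(w + 4)*(w - 2)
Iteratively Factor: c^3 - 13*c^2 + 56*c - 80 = (c - 4)*(c^2 - 9*c + 20) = (c - 4)^2*(c - 5)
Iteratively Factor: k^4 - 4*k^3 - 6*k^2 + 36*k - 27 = (k + 3)*(k^3 - 7*k^2 + 15*k - 9) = (k - 3)*(k + 3)*(k^2 - 4*k + 3) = (k - 3)*(k - 1)*(k + 3)*(k - 3)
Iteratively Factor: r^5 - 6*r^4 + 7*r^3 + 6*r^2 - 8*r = (r - 4)*(r^4 - 2*r^3 - r^2 + 2*r) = (r - 4)*(r + 1)*(r^3 - 3*r^2 + 2*r) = r*(r - 4)*(r + 1)*(r^2 - 3*r + 2) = r*(r - 4)*(r - 2)*(r + 1)*(r - 1)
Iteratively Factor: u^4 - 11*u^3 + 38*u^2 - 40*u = (u - 2)*(u^3 - 9*u^2 + 20*u) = u*(u - 2)*(u^2 - 9*u + 20) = u*(u - 4)*(u - 2)*(u - 5)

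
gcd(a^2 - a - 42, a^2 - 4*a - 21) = a - 7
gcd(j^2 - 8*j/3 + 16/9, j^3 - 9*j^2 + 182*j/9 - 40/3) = j - 4/3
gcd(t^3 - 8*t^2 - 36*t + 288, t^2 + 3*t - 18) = t + 6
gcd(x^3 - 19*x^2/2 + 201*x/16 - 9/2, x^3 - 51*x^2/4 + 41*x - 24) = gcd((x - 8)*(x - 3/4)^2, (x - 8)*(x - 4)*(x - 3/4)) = x^2 - 35*x/4 + 6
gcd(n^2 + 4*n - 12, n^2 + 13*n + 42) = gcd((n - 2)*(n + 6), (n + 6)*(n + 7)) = n + 6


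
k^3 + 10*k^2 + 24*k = k*(k + 4)*(k + 6)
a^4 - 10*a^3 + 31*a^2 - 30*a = a*(a - 5)*(a - 3)*(a - 2)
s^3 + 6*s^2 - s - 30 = (s - 2)*(s + 3)*(s + 5)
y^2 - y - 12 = (y - 4)*(y + 3)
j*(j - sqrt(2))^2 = j^3 - 2*sqrt(2)*j^2 + 2*j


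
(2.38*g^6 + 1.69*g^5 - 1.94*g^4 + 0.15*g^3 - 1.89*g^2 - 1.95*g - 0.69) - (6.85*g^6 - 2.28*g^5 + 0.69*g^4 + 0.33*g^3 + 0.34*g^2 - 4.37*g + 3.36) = -4.47*g^6 + 3.97*g^5 - 2.63*g^4 - 0.18*g^3 - 2.23*g^2 + 2.42*g - 4.05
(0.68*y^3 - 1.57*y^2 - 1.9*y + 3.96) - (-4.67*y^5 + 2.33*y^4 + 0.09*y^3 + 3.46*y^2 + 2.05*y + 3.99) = 4.67*y^5 - 2.33*y^4 + 0.59*y^3 - 5.03*y^2 - 3.95*y - 0.0300000000000002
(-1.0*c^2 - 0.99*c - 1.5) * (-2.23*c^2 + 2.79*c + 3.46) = 2.23*c^4 - 0.5823*c^3 - 2.8771*c^2 - 7.6104*c - 5.19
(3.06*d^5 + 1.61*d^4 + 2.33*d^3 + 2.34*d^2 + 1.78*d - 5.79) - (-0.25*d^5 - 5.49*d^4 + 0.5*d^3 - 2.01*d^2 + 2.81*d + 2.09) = 3.31*d^5 + 7.1*d^4 + 1.83*d^3 + 4.35*d^2 - 1.03*d - 7.88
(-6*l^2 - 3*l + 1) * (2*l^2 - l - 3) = -12*l^4 + 23*l^2 + 8*l - 3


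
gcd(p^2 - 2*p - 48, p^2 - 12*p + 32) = p - 8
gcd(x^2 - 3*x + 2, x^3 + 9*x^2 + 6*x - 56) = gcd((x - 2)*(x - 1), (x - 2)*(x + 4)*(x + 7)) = x - 2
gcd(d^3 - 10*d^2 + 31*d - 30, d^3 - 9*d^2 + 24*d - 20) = d^2 - 7*d + 10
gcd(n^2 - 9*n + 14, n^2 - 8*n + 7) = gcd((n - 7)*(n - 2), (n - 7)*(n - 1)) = n - 7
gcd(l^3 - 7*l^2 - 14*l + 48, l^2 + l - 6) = l^2 + l - 6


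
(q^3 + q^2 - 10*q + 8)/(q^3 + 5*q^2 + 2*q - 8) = (q - 2)/(q + 2)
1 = 1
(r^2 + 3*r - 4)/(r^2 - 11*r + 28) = (r^2 + 3*r - 4)/(r^2 - 11*r + 28)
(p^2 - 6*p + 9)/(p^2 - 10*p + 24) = (p^2 - 6*p + 9)/(p^2 - 10*p + 24)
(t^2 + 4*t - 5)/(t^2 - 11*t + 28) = (t^2 + 4*t - 5)/(t^2 - 11*t + 28)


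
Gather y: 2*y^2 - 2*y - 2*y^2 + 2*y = 0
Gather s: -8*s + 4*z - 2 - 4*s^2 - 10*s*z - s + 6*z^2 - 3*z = -4*s^2 + s*(-10*z - 9) + 6*z^2 + z - 2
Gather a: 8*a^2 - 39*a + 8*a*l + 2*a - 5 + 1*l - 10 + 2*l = 8*a^2 + a*(8*l - 37) + 3*l - 15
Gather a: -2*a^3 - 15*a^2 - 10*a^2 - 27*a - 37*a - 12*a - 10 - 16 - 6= -2*a^3 - 25*a^2 - 76*a - 32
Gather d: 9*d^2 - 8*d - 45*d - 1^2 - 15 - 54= 9*d^2 - 53*d - 70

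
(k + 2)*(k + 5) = k^2 + 7*k + 10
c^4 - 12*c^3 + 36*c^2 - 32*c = c*(c - 8)*(c - 2)^2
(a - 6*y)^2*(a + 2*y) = a^3 - 10*a^2*y + 12*a*y^2 + 72*y^3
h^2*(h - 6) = h^3 - 6*h^2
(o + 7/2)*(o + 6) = o^2 + 19*o/2 + 21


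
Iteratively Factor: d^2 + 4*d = (d)*(d + 4)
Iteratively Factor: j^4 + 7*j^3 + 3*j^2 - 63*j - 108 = (j + 4)*(j^3 + 3*j^2 - 9*j - 27) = (j + 3)*(j + 4)*(j^2 - 9) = (j - 3)*(j + 3)*(j + 4)*(j + 3)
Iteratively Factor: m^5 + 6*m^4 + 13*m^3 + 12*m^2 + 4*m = (m + 1)*(m^4 + 5*m^3 + 8*m^2 + 4*m) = (m + 1)*(m + 2)*(m^3 + 3*m^2 + 2*m) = (m + 1)^2*(m + 2)*(m^2 + 2*m) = m*(m + 1)^2*(m + 2)*(m + 2)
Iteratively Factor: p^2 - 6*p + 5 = (p - 5)*(p - 1)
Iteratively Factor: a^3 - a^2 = (a)*(a^2 - a) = a^2*(a - 1)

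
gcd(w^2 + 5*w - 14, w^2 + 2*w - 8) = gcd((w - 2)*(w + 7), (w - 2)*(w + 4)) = w - 2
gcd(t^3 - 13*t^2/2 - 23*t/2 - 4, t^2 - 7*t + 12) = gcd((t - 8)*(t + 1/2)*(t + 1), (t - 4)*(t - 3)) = 1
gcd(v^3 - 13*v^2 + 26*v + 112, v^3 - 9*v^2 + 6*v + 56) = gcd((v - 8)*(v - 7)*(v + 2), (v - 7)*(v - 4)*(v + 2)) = v^2 - 5*v - 14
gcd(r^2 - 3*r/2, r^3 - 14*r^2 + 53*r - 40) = 1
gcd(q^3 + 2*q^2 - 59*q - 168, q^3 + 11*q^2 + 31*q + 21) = q^2 + 10*q + 21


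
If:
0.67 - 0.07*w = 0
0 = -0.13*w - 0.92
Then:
No Solution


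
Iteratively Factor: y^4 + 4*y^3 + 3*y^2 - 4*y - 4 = (y + 1)*(y^3 + 3*y^2 - 4) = (y - 1)*(y + 1)*(y^2 + 4*y + 4) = (y - 1)*(y + 1)*(y + 2)*(y + 2)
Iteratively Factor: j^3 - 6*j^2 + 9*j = (j - 3)*(j^2 - 3*j) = (j - 3)^2*(j)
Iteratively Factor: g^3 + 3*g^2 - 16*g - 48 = (g + 3)*(g^2 - 16) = (g + 3)*(g + 4)*(g - 4)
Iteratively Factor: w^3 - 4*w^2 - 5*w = (w - 5)*(w^2 + w) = w*(w - 5)*(w + 1)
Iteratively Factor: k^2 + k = (k)*(k + 1)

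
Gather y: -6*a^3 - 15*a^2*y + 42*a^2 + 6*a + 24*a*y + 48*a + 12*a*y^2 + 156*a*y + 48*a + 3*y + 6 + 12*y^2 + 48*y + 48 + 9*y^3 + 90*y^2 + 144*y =-6*a^3 + 42*a^2 + 102*a + 9*y^3 + y^2*(12*a + 102) + y*(-15*a^2 + 180*a + 195) + 54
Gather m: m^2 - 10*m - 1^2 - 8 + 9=m^2 - 10*m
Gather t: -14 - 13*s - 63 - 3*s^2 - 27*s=-3*s^2 - 40*s - 77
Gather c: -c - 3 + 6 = 3 - c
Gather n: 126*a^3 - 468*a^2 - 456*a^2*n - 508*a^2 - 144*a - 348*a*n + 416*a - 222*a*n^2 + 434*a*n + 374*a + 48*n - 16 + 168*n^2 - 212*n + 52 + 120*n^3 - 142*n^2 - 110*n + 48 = 126*a^3 - 976*a^2 + 646*a + 120*n^3 + n^2*(26 - 222*a) + n*(-456*a^2 + 86*a - 274) + 84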